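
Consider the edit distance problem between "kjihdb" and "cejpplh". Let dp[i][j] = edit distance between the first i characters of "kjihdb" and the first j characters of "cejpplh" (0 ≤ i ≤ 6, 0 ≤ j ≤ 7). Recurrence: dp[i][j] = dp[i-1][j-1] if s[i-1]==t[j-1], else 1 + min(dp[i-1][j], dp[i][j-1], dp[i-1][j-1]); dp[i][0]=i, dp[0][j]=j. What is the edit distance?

6

   ''  c  e  j  p  p  l  h
''  0  1  2  3  4  5  6  7
 k  1  1  2  3  4  5  6  7
 j  2  2  2  2  3  4  5  6
 i  3  3  3  3  3  4  5  6
 h  4  4  4  4  4  4  5  5
 d  5  5  5  5  5  5  5  6
 b  6  6  6  6  6  6  6  6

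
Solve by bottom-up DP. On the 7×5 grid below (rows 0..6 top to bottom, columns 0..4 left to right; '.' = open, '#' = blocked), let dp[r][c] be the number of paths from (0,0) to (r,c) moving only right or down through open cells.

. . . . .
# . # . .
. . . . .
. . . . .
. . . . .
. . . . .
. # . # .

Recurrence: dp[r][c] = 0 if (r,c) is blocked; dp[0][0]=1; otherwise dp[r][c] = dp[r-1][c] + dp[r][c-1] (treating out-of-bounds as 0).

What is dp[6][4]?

26

r\c   0   1   2   3   4
  0   1   1   1   1   1
  1   0   1   0   1   2
  2   0   1   1   2   4
  3   0   1   2   4   8
  4   0   1   3   7  15
  5   0   1   4  11  26
  6   0   0   4   0  26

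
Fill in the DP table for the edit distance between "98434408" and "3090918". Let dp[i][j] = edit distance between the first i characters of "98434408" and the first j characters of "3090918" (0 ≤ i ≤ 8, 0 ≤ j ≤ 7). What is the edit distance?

   ''  3  0  9  0  9  1  8
''  0  1  2  3  4  5  6  7
 9  1  1  2  2  3  4  5  6
 8  2  2  2  3  3  4  5  5
 4  3  3  3  3  4  4  5  6
 3  4  3  4  4  4  5  5  6
 4  5  4  4  5  5  5  6  6
 4  6  5  5  5  6  6  6  7
 0  7  6  5  6  5  6  7  7
 8  8  7  6  6  6  6  7  7

7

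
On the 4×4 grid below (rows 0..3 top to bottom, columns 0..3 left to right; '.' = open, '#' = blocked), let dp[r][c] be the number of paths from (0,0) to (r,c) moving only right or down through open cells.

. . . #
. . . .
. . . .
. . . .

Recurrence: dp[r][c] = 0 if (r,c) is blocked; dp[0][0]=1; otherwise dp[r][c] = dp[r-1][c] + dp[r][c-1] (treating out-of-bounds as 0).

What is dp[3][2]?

10

r\c   0   1   2   3
  0   1   1   1   0
  1   1   2   3   3
  2   1   3   6   9
  3   1   4  10  19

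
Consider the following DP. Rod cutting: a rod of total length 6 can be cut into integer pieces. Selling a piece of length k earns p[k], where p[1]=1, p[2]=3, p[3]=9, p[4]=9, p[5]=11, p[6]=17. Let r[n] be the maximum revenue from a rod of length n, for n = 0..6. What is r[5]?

   n    0    1    2    3    4    5    6
r[n]    0    1    3    9   10   12   18

12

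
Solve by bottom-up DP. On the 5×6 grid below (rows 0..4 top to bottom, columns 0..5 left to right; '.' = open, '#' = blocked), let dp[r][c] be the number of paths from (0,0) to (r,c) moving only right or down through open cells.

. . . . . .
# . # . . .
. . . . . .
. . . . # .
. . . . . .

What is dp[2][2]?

1

r\c   0   1   2   3   4   5
  0   1   1   1   1   1   1
  1   0   1   0   1   2   3
  2   0   1   1   2   4   7
  3   0   1   2   4   0   7
  4   0   1   3   7   7  14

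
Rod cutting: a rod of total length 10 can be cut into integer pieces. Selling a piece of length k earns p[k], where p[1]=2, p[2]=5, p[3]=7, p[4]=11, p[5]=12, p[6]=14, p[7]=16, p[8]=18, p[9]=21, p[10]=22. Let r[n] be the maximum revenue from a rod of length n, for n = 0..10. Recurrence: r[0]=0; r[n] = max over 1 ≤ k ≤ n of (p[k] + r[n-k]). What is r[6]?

   n    0    1    2    3    4    5    6    7    8    9   10
r[n]    0    2    5    7   11   13   16   18   22   24   27

16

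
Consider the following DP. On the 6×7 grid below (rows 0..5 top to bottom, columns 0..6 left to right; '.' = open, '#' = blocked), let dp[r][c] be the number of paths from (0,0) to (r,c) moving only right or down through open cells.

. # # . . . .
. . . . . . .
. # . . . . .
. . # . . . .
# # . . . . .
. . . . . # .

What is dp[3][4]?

5

r\c   0   1   2   3   4   5   6
  0   1   0   0   0   0   0   0
  1   1   1   1   1   1   1   1
  2   1   0   1   2   3   4   5
  3   1   1   0   2   5   9  14
  4   0   0   0   2   7  16  30
  5   0   0   0   2   9   0  30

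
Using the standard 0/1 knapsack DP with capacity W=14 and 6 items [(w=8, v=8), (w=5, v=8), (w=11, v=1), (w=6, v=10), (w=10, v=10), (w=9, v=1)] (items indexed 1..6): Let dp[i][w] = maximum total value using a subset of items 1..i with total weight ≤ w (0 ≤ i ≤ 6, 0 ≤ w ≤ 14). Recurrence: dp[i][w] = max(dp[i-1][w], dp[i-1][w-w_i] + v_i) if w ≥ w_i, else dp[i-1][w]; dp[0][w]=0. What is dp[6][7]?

10

i\w   0   1   2   3   4   5   6   7   8   9  10  11  12  13  14
  0   0   0   0   0   0   0   0   0   0   0   0   0   0   0   0
  1   0   0   0   0   0   0   0   0   8   8   8   8   8   8   8
  2   0   0   0   0   0   8   8   8   8   8   8   8   8  16  16
  3   0   0   0   0   0   8   8   8   8   8   8   8   8  16  16
  4   0   0   0   0   0   8  10  10  10  10  10  18  18  18  18
  5   0   0   0   0   0   8  10  10  10  10  10  18  18  18  18
  6   0   0   0   0   0   8  10  10  10  10  10  18  18  18  18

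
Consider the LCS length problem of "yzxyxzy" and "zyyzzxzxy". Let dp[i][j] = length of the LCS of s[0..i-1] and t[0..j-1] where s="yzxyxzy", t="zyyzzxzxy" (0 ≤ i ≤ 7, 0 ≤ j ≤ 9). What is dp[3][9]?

3

   ''  z  y  y  z  z  x  z  x  y
''  0  0  0  0  0  0  0  0  0  0
 y  0  0  1  1  1  1  1  1  1  1
 z  0  1  1  1  2  2  2  2  2  2
 x  0  1  1  1  2  2  3  3  3  3
 y  0  1  2  2  2  2  3  3  3  4
 x  0  1  2  2  2  2  3  3  4  4
 z  0  1  2  2  3  3  3  4  4  4
 y  0  1  2  3  3  3  3  4  4  5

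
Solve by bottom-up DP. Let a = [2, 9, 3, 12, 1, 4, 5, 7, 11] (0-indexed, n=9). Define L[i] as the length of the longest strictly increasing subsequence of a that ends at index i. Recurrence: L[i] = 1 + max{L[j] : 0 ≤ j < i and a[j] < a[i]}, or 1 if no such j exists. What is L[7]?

   i    0    1    2    3    4    5    6    7    8
a[i]    2    9    3   12    1    4    5    7   11
L[i]    1    2    2    3    1    3    4    5    6

5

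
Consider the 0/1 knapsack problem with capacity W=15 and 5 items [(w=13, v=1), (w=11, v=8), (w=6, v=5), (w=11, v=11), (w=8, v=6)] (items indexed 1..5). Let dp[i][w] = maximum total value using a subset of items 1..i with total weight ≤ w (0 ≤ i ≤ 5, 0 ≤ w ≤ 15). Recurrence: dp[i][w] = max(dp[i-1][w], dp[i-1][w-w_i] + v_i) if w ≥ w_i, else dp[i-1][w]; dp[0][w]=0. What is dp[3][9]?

i\w   0   1   2   3   4   5   6   7   8   9  10  11  12  13  14  15
  0   0   0   0   0   0   0   0   0   0   0   0   0   0   0   0   0
  1   0   0   0   0   0   0   0   0   0   0   0   0   0   1   1   1
  2   0   0   0   0   0   0   0   0   0   0   0   8   8   8   8   8
  3   0   0   0   0   0   0   5   5   5   5   5   8   8   8   8   8
  4   0   0   0   0   0   0   5   5   5   5   5  11  11  11  11  11
  5   0   0   0   0   0   0   5   5   6   6   6  11  11  11  11  11

5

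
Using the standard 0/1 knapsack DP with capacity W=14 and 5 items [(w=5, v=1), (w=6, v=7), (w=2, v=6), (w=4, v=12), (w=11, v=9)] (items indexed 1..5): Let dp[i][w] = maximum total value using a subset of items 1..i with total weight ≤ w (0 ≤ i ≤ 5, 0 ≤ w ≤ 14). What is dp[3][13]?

14

i\w   0   1   2   3   4   5   6   7   8   9  10  11  12  13  14
  0   0   0   0   0   0   0   0   0   0   0   0   0   0   0   0
  1   0   0   0   0   0   1   1   1   1   1   1   1   1   1   1
  2   0   0   0   0   0   1   7   7   7   7   7   8   8   8   8
  3   0   0   6   6   6   6   7   7  13  13  13  13  13  14  14
  4   0   0   6   6  12  12  18  18  18  18  19  19  25  25  25
  5   0   0   6   6  12  12  18  18  18  18  19  19  25  25  25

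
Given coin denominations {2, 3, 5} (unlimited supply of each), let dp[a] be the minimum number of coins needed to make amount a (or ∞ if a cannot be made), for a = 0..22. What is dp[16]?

 a  0  1  2  3  4  5  6  7  8  9 10 11 12 13 14 15 16 17 18 19 20 21 22
dp  0  -  1  1  2  1  2  2  2  3  2  3  3  3  4  3  4  4  4  5  4  5  5
(- denotes ∞ / unreachable)

4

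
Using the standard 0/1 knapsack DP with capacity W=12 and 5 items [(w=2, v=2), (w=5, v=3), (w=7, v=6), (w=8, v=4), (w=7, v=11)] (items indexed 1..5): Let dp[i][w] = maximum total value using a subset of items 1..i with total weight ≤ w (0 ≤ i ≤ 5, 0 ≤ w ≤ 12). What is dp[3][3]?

2

i\w   0   1   2   3   4   5   6   7   8   9  10  11  12
  0   0   0   0   0   0   0   0   0   0   0   0   0   0
  1   0   0   2   2   2   2   2   2   2   2   2   2   2
  2   0   0   2   2   2   3   3   5   5   5   5   5   5
  3   0   0   2   2   2   3   3   6   6   8   8   8   9
  4   0   0   2   2   2   3   3   6   6   8   8   8   9
  5   0   0   2   2   2   3   3  11  11  13  13  13  14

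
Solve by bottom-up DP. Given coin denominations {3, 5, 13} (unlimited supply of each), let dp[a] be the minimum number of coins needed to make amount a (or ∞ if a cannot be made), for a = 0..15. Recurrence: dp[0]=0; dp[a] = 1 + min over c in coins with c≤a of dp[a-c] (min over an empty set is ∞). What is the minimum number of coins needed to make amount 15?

3

 a  0  1  2  3  4  5  6  7  8  9 10 11 12 13 14 15
dp  0  -  -  1  -  1  2  -  2  3  2  3  4  1  4  3
(- denotes ∞ / unreachable)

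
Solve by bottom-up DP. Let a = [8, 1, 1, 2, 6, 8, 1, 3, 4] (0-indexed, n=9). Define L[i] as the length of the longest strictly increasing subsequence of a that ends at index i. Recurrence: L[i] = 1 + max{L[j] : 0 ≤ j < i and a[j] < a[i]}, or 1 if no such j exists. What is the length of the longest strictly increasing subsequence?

4

   i    0    1    2    3    4    5    6    7    8
a[i]    8    1    1    2    6    8    1    3    4
L[i]    1    1    1    2    3    4    1    3    4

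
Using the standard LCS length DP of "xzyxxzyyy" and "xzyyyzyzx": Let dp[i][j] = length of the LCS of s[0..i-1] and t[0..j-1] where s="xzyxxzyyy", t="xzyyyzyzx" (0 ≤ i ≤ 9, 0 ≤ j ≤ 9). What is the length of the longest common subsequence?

6

   ''  x  z  y  y  y  z  y  z  x
''  0  0  0  0  0  0  0  0  0  0
 x  0  1  1  1  1  1  1  1  1  1
 z  0  1  2  2  2  2  2  2  2  2
 y  0  1  2  3  3  3  3  3  3  3
 x  0  1  2  3  3  3  3  3  3  4
 x  0  1  2  3  3  3  3  3  3  4
 z  0  1  2  3  3  3  4  4  4  4
 y  0  1  2  3  4  4  4  5  5  5
 y  0  1  2  3  4  5  5  5  5  5
 y  0  1  2  3  4  5  5  6  6  6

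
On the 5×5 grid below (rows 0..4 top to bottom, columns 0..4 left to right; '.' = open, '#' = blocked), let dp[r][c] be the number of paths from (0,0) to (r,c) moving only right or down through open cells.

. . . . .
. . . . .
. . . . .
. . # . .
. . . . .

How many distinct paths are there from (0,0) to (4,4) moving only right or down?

r\c   0   1   2   3   4
  0   1   1   1   1   1
  1   1   2   3   4   5
  2   1   3   6  10  15
  3   1   4   0  10  25
  4   1   5   5  15  40

40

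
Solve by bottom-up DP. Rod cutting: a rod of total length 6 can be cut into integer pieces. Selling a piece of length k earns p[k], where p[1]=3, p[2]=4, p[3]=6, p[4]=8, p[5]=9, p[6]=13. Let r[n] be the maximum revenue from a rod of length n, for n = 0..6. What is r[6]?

   n    0    1    2    3    4    5    6
r[n]    0    3    6    9   12   15   18

18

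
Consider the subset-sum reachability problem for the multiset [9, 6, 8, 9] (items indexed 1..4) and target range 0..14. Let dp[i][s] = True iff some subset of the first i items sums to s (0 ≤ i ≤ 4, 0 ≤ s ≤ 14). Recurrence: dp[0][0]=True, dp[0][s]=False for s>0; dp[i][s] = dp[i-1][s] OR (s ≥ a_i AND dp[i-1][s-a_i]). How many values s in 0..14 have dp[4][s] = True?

i\s   0   1   2   3   4   5   6   7   8   9  10  11  12  13  14
  0   T   F   F   F   F   F   F   F   F   F   F   F   F   F   F
  1   T   F   F   F   F   F   F   F   F   T   F   F   F   F   F
  2   T   F   F   F   F   F   T   F   F   T   F   F   F   F   F
  3   T   F   F   F   F   F   T   F   T   T   F   F   F   F   T
  4   T   F   F   F   F   F   T   F   T   T   F   F   F   F   T

5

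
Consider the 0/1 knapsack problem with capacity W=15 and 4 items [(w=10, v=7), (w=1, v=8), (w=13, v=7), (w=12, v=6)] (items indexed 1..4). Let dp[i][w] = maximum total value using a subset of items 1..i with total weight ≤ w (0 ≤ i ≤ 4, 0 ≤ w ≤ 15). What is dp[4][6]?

i\w   0   1   2   3   4   5   6   7   8   9  10  11  12  13  14  15
  0   0   0   0   0   0   0   0   0   0   0   0   0   0   0   0   0
  1   0   0   0   0   0   0   0   0   0   0   7   7   7   7   7   7
  2   0   8   8   8   8   8   8   8   8   8   8  15  15  15  15  15
  3   0   8   8   8   8   8   8   8   8   8   8  15  15  15  15  15
  4   0   8   8   8   8   8   8   8   8   8   8  15  15  15  15  15

8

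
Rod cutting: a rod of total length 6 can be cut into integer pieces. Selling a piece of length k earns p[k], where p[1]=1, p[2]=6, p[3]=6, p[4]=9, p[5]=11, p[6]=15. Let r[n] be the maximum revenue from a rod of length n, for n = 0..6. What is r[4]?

12

   n    0    1    2    3    4    5    6
r[n]    0    1    6    7   12   13   18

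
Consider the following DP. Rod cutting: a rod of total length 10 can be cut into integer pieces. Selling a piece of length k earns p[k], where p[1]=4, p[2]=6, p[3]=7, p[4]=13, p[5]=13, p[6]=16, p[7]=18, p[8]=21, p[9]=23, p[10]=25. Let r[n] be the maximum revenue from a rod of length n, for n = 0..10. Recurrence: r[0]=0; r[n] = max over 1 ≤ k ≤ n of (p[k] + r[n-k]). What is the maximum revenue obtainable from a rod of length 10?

40

   n    0    1    2    3    4    5    6    7    8    9   10
r[n]    0    4    8   12   16   20   24   28   32   36   40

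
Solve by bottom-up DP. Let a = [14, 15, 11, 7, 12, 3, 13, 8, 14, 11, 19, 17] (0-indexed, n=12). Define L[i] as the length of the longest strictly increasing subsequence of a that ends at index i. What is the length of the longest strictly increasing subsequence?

5

   i    0    1    2    3    4    5    6    7    8    9   10   11
a[i]   14   15   11    7   12    3   13    8   14   11   19   17
L[i]    1    2    1    1    2    1    3    2    4    3    5    5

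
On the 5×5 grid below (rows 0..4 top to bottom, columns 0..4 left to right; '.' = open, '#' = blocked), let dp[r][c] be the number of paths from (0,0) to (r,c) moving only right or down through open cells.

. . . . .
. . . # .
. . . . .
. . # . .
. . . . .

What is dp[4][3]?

r\c   0   1   2   3   4
  0   1   1   1   1   1
  1   1   2   3   0   1
  2   1   3   6   6   7
  3   1   4   0   6  13
  4   1   5   5  11  24

11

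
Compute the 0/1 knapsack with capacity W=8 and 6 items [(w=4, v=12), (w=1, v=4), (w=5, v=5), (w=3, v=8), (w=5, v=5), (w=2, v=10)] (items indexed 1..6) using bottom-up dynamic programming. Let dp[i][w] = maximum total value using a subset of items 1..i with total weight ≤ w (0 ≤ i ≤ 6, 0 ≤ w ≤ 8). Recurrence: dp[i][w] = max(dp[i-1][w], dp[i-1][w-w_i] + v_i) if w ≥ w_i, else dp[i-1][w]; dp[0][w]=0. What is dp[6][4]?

14

i\w   0   1   2   3   4   5   6   7   8
  0   0   0   0   0   0   0   0   0   0
  1   0   0   0   0  12  12  12  12  12
  2   0   4   4   4  12  16  16  16  16
  3   0   4   4   4  12  16  16  16  16
  4   0   4   4   8  12  16  16  20  24
  5   0   4   4   8  12  16  16  20  24
  6   0   4  10  14  14  18  22  26  26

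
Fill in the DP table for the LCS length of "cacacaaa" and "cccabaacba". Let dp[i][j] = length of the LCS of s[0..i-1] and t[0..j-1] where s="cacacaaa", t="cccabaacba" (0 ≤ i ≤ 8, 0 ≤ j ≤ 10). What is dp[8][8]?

6

   ''  c  c  c  a  b  a  a  c  b  a
''  0  0  0  0  0  0  0  0  0  0  0
 c  0  1  1  1  1  1  1  1  1  1  1
 a  0  1  1  1  2  2  2  2  2  2  2
 c  0  1  2  2  2  2  2  2  3  3  3
 a  0  1  2  2  3  3  3  3  3  3  4
 c  0  1  2  3  3  3  3  3  4  4  4
 a  0  1  2  3  4  4  4  4  4  4  5
 a  0  1  2  3  4  4  5  5  5  5  5
 a  0  1  2  3  4  4  5  6  6  6  6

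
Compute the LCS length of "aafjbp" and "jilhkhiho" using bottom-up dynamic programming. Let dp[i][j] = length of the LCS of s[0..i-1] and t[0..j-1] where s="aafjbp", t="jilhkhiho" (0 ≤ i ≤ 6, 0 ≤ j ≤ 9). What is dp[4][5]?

1

   ''  j  i  l  h  k  h  i  h  o
''  0  0  0  0  0  0  0  0  0  0
 a  0  0  0  0  0  0  0  0  0  0
 a  0  0  0  0  0  0  0  0  0  0
 f  0  0  0  0  0  0  0  0  0  0
 j  0  1  1  1  1  1  1  1  1  1
 b  0  1  1  1  1  1  1  1  1  1
 p  0  1  1  1  1  1  1  1  1  1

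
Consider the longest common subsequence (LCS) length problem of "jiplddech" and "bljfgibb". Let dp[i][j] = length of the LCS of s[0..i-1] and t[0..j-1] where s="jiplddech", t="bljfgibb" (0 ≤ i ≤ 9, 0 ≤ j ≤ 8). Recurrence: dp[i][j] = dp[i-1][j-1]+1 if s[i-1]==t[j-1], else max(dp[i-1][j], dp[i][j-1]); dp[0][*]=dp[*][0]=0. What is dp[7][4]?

   ''  b  l  j  f  g  i  b  b
''  0  0  0  0  0  0  0  0  0
 j  0  0  0  1  1  1  1  1  1
 i  0  0  0  1  1  1  2  2  2
 p  0  0  0  1  1  1  2  2  2
 l  0  0  1  1  1  1  2  2  2
 d  0  0  1  1  1  1  2  2  2
 d  0  0  1  1  1  1  2  2  2
 e  0  0  1  1  1  1  2  2  2
 c  0  0  1  1  1  1  2  2  2
 h  0  0  1  1  1  1  2  2  2

1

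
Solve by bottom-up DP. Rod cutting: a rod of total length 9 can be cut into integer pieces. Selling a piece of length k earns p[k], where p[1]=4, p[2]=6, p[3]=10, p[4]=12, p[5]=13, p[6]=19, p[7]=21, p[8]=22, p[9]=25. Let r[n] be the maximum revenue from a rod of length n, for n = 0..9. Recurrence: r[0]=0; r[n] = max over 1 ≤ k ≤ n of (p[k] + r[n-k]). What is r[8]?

   n    0    1    2    3    4    5    6    7    8    9
r[n]    0    4    8   12   16   20   24   28   32   36

32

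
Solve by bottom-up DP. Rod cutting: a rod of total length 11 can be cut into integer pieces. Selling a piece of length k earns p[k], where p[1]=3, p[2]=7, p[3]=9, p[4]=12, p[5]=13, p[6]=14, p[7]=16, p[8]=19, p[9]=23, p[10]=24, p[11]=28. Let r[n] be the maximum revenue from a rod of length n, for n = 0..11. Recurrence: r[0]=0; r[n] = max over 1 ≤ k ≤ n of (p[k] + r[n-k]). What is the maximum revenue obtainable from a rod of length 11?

   n    0    1    2    3    4    5    6    7    8    9   10   11
r[n]    0    3    7   10   14   17   21   24   28   31   35   38

38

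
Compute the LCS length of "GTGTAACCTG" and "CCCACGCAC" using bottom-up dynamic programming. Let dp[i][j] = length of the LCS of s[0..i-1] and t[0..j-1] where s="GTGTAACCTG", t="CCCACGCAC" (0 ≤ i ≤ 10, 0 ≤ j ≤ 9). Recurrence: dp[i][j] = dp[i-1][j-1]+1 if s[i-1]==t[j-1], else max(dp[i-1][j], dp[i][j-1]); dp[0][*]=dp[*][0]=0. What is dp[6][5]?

   ''  C  C  C  A  C  G  C  A  C
''  0  0  0  0  0  0  0  0  0  0
 G  0  0  0  0  0  0  1  1  1  1
 T  0  0  0  0  0  0  1  1  1  1
 G  0  0  0  0  0  0  1  1  1  1
 T  0  0  0  0  0  0  1  1  1  1
 A  0  0  0  0  1  1  1  1  2  2
 A  0  0  0  0  1  1  1  1  2  2
 C  0  1  1  1  1  2  2  2  2  3
 C  0  1  2  2  2  2  2  3  3  3
 T  0  1  2  2  2  2  2  3  3  3
 G  0  1  2  2  2  2  3  3  3  3

1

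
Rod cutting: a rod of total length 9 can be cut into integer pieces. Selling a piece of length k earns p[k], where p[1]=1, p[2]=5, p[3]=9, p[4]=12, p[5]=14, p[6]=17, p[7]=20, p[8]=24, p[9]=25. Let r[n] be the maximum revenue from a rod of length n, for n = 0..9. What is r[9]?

27

   n    0    1    2    3    4    5    6    7    8    9
r[n]    0    1    5    9   12   14   18   21   24   27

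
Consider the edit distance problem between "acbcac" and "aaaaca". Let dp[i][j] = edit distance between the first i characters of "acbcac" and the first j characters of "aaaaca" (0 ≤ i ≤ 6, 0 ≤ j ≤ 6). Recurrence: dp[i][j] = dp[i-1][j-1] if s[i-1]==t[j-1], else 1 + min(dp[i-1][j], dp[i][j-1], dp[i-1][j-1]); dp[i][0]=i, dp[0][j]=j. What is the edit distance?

   ''  a  a  a  a  c  a
''  0  1  2  3  4  5  6
 a  1  0  1  2  3  4  5
 c  2  1  1  2  3  3  4
 b  3  2  2  2  3  4  4
 c  4  3  3  3  3  3  4
 a  5  4  3  3  3  4  3
 c  6  5  4  4  4  3  4

4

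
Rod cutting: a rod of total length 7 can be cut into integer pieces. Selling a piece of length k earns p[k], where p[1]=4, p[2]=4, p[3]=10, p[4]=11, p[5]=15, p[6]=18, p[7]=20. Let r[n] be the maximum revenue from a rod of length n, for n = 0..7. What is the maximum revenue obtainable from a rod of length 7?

   n    0    1    2    3    4    5    6    7
r[n]    0    4    8   12   16   20   24   28

28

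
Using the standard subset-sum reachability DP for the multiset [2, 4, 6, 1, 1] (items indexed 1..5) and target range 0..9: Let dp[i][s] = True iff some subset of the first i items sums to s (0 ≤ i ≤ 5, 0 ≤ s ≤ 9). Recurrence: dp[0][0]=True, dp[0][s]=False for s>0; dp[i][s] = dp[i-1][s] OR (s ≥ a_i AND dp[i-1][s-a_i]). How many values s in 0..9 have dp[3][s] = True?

i\s   0   1   2   3   4   5   6   7   8   9
  0   T   F   F   F   F   F   F   F   F   F
  1   T   F   T   F   F   F   F   F   F   F
  2   T   F   T   F   T   F   T   F   F   F
  3   T   F   T   F   T   F   T   F   T   F
  4   T   T   T   T   T   T   T   T   T   T
  5   T   T   T   T   T   T   T   T   T   T

5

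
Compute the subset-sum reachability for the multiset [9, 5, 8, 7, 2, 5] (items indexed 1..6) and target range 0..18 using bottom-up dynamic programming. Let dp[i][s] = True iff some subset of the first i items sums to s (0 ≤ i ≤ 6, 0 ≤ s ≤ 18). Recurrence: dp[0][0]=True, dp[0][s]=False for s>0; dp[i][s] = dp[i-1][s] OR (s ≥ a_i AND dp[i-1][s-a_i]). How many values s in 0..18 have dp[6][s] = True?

15

i\s   0   1   2   3   4   5   6   7   8   9  10  11  12  13  14  15  16  17  18
  0   T   F   F   F   F   F   F   F   F   F   F   F   F   F   F   F   F   F   F
  1   T   F   F   F   F   F   F   F   F   T   F   F   F   F   F   F   F   F   F
  2   T   F   F   F   F   T   F   F   F   T   F   F   F   F   T   F   F   F   F
  3   T   F   F   F   F   T   F   F   T   T   F   F   F   T   T   F   F   T   F
  4   T   F   F   F   F   T   F   T   T   T   F   F   T   T   T   T   T   T   F
  5   T   F   T   F   F   T   F   T   T   T   T   T   T   T   T   T   T   T   T
  6   T   F   T   F   F   T   F   T   T   T   T   T   T   T   T   T   T   T   T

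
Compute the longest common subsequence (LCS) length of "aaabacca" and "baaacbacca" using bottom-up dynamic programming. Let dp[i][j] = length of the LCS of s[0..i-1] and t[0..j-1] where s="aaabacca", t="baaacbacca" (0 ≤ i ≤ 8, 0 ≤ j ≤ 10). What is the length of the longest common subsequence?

   ''  b  a  a  a  c  b  a  c  c  a
''  0  0  0  0  0  0  0  0  0  0  0
 a  0  0  1  1  1  1  1  1  1  1  1
 a  0  0  1  2  2  2  2  2  2  2  2
 a  0  0  1  2  3  3  3  3  3  3  3
 b  0  1  1  2  3  3  4  4  4  4  4
 a  0  1  2  2  3  3  4  5  5  5  5
 c  0  1  2  2  3  4  4  5  6  6  6
 c  0  1  2  2  3  4  4  5  6  7  7
 a  0  1  2  3  3  4  4  5  6  7  8

8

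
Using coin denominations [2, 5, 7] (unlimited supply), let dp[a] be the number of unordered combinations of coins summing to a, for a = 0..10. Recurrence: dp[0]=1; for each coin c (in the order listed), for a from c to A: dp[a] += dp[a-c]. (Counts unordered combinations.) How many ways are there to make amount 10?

2

after  coin     0     1     2     3     4     5     6     7     8     9    10
          2     1     0     1     0     1     0     1     0     1     0     1
          5     1     0     1     0     1     1     1     1     1     1     2
          7     1     0     1     0     1     1     1     2     1     2     2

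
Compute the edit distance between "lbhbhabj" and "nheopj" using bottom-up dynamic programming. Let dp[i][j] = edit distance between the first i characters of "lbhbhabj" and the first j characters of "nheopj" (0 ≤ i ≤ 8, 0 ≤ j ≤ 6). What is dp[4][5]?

5

   ''  n  h  e  o  p  j
''  0  1  2  3  4  5  6
 l  1  1  2  3  4  5  6
 b  2  2  2  3  4  5  6
 h  3  3  2  3  4  5  6
 b  4  4  3  3  4  5  6
 h  5  5  4  4  4  5  6
 a  6  6  5  5  5  5  6
 b  7  7  6  6  6  6  6
 j  8  8  7  7  7  7  6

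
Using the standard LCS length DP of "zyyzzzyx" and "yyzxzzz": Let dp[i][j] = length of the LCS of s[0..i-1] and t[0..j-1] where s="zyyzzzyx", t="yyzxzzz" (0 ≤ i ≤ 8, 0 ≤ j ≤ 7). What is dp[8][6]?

5

   ''  y  y  z  x  z  z  z
''  0  0  0  0  0  0  0  0
 z  0  0  0  1  1  1  1  1
 y  0  1  1  1  1  1  1  1
 y  0  1  2  2  2  2  2  2
 z  0  1  2  3  3  3  3  3
 z  0  1  2  3  3  4  4  4
 z  0  1  2  3  3  4  5  5
 y  0  1  2  3  3  4  5  5
 x  0  1  2  3  4  4  5  5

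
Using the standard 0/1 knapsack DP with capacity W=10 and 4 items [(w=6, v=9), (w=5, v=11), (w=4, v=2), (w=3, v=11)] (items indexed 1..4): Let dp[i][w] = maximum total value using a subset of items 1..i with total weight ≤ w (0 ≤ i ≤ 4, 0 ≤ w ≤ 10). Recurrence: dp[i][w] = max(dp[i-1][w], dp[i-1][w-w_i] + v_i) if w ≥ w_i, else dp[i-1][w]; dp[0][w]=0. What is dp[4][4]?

11

i\w   0   1   2   3   4   5   6   7   8   9  10
  0   0   0   0   0   0   0   0   0   0   0   0
  1   0   0   0   0   0   0   9   9   9   9   9
  2   0   0   0   0   0  11  11  11  11  11  11
  3   0   0   0   0   2  11  11  11  11  13  13
  4   0   0   0  11  11  11  11  13  22  22  22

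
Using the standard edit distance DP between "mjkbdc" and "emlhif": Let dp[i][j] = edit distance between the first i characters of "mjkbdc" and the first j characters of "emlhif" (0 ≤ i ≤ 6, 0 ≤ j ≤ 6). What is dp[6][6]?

6

   ''  e  m  l  h  i  f
''  0  1  2  3  4  5  6
 m  1  1  1  2  3  4  5
 j  2  2  2  2  3  4  5
 k  3  3  3  3  3  4  5
 b  4  4  4  4  4  4  5
 d  5  5  5  5  5  5  5
 c  6  6  6  6  6  6  6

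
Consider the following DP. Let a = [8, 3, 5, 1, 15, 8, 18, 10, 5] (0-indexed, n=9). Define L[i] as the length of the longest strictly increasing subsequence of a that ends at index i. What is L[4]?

   i    0    1    2    3    4    5    6    7    8
a[i]    8    3    5    1   15    8   18   10    5
L[i]    1    1    2    1    3    3    4    4    2

3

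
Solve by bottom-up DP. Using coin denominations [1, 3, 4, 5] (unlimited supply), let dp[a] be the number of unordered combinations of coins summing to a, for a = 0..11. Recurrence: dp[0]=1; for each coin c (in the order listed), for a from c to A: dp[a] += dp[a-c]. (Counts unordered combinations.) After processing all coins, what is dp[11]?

after  coin     0     1     2     3     4     5     6     7     8     9    10    11
          1     1     1     1     1     1     1     1     1     1     1     1     1
          3     1     1     1     2     2     2     3     3     3     4     4     4
          4     1     1     1     2     3     3     4     5     6     7     8     9
          5     1     1     1     2     3     4     5     6     8    10    12    14

14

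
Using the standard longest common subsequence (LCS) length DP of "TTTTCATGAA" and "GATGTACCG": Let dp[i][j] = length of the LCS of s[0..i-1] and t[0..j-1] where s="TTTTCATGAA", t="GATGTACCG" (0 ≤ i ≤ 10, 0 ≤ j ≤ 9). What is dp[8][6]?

3

   ''  G  A  T  G  T  A  C  C  G
''  0  0  0  0  0  0  0  0  0  0
 T  0  0  0  1  1  1  1  1  1  1
 T  0  0  0  1  1  2  2  2  2  2
 T  0  0  0  1  1  2  2  2  2  2
 T  0  0  0  1  1  2  2  2  2  2
 C  0  0  0  1  1  2  2  3  3  3
 A  0  0  1  1  1  2  3  3  3  3
 T  0  0  1  2  2  2  3  3  3  3
 G  0  1  1  2  3  3  3  3  3  4
 A  0  1  2  2  3  3  4  4  4  4
 A  0  1  2  2  3  3  4  4  4  4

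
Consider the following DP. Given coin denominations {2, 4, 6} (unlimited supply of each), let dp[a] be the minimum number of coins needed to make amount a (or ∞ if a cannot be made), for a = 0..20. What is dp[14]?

3

 a  0  1  2  3  4  5  6  7  8  9 10 11 12 13 14 15 16 17 18 19 20
dp  0  -  1  -  1  -  1  -  2  -  2  -  2  -  3  -  3  -  3  -  4
(- denotes ∞ / unreachable)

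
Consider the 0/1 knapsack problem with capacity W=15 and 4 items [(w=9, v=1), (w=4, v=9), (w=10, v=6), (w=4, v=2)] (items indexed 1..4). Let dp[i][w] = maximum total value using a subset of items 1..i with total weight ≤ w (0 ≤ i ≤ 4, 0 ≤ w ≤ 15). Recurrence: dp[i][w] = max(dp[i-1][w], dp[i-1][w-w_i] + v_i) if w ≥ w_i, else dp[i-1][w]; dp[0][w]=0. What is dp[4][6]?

9

i\w   0   1   2   3   4   5   6   7   8   9  10  11  12  13  14  15
  0   0   0   0   0   0   0   0   0   0   0   0   0   0   0   0   0
  1   0   0   0   0   0   0   0   0   0   1   1   1   1   1   1   1
  2   0   0   0   0   9   9   9   9   9   9   9   9   9  10  10  10
  3   0   0   0   0   9   9   9   9   9   9   9   9   9  10  15  15
  4   0   0   0   0   9   9   9   9  11  11  11  11  11  11  15  15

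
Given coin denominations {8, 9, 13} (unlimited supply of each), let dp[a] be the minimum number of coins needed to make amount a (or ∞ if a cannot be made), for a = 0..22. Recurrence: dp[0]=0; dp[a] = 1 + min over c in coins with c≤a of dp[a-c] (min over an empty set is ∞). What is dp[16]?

2

 a  0  1  2  3  4  5  6  7  8  9 10 11 12 13 14 15 16 17 18 19 20 21 22
dp  0  -  -  -  -  -  -  -  1  1  -  -  -  1  -  -  2  2  2  -  -  2  2
(- denotes ∞ / unreachable)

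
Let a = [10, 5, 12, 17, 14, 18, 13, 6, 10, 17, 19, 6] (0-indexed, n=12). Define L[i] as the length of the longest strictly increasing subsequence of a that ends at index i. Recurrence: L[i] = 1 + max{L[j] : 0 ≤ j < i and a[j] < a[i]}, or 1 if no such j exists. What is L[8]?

3

   i    0    1    2    3    4    5    6    7    8    9   10   11
a[i]   10    5   12   17   14   18   13    6   10   17   19    6
L[i]    1    1    2    3    3    4    3    2    3    4    5    2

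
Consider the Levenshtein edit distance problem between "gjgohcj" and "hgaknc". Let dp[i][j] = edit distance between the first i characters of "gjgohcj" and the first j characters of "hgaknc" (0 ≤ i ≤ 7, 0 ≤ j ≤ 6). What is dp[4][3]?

   ''  h  g  a  k  n  c
''  0  1  2  3  4  5  6
 g  1  1  1  2  3  4  5
 j  2  2  2  2  3  4  5
 g  3  3  2  3  3  4  5
 o  4  4  3  3  4  4  5
 h  5  4  4  4  4  5  5
 c  6  5  5  5  5  5  5
 j  7  6  6  6  6  6  6

3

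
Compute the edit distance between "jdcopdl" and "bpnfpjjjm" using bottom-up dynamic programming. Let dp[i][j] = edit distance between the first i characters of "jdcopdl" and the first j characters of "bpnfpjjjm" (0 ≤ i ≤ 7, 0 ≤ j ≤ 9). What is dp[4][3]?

4

   ''  b  p  n  f  p  j  j  j  m
''  0  1  2  3  4  5  6  7  8  9
 j  1  1  2  3  4  5  5  6  7  8
 d  2  2  2  3  4  5  6  6  7  8
 c  3  3  3  3  4  5  6  7  7  8
 o  4  4  4  4  4  5  6  7  8  8
 p  5  5  4  5  5  4  5  6  7  8
 d  6  6  5  5  6  5  5  6  7  8
 l  7  7  6  6  6  6  6  6  7  8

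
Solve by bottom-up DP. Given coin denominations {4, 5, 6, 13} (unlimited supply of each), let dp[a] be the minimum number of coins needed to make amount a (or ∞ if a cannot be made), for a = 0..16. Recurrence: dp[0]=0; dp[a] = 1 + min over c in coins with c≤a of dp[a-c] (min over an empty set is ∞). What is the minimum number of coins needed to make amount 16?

 a  0  1  2  3  4  5  6  7  8  9 10 11 12 13 14 15 16
dp  0  -  -  -  1  1  1  -  2  2  2  2  2  1  3  3  3
(- denotes ∞ / unreachable)

3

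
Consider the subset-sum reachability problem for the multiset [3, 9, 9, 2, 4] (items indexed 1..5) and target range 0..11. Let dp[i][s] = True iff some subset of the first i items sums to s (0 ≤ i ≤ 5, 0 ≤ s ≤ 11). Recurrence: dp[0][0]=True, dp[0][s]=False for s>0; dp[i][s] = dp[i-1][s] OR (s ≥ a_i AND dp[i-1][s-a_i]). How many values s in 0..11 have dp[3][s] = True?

3

i\s   0   1   2   3   4   5   6   7   8   9  10  11
  0   T   F   F   F   F   F   F   F   F   F   F   F
  1   T   F   F   T   F   F   F   F   F   F   F   F
  2   T   F   F   T   F   F   F   F   F   T   F   F
  3   T   F   F   T   F   F   F   F   F   T   F   F
  4   T   F   T   T   F   T   F   F   F   T   F   T
  5   T   F   T   T   T   T   T   T   F   T   F   T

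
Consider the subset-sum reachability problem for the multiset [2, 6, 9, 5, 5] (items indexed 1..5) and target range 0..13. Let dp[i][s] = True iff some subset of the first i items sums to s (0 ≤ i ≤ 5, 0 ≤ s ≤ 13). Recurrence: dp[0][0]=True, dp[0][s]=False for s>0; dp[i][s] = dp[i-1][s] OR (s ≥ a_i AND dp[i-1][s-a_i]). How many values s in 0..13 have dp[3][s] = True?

i\s   0   1   2   3   4   5   6   7   8   9  10  11  12  13
  0   T   F   F   F   F   F   F   F   F   F   F   F   F   F
  1   T   F   T   F   F   F   F   F   F   F   F   F   F   F
  2   T   F   T   F   F   F   T   F   T   F   F   F   F   F
  3   T   F   T   F   F   F   T   F   T   T   F   T   F   F
  4   T   F   T   F   F   T   T   T   T   T   F   T   F   T
  5   T   F   T   F   F   T   T   T   T   T   T   T   T   T

6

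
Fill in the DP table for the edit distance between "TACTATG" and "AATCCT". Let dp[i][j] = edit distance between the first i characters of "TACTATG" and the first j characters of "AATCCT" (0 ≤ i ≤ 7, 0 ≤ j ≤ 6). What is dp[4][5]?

   ''  A  A  T  C  C  T
''  0  1  2  3  4  5  6
 T  1  1  2  2  3  4  5
 A  2  1  1  2  3  4  5
 C  3  2  2  2  2  3  4
 T  4  3  3  2  3  3  3
 A  5  4  3  3  3  4  4
 T  6  5  4  3  4  4  4
 G  7  6  5  4  4  5  5

3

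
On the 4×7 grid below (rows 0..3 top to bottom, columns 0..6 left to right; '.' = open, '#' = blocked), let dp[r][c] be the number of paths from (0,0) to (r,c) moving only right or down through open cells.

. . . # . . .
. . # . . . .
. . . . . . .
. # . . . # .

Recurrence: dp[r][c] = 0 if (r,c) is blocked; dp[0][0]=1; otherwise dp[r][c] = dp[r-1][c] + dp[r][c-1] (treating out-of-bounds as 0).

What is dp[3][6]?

r\c   0   1   2   3   4   5   6
  0   1   1   1   0   0   0   0
  1   1   2   0   0   0   0   0
  2   1   3   3   3   3   3   3
  3   1   0   3   6   9   0   3

3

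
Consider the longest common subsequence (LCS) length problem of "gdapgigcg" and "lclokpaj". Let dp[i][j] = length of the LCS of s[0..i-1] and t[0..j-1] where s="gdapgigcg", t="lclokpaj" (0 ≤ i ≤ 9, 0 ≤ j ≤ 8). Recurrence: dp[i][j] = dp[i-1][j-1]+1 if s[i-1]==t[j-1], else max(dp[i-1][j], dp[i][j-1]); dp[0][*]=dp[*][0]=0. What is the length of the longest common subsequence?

1

   ''  l  c  l  o  k  p  a  j
''  0  0  0  0  0  0  0  0  0
 g  0  0  0  0  0  0  0  0  0
 d  0  0  0  0  0  0  0  0  0
 a  0  0  0  0  0  0  0  1  1
 p  0  0  0  0  0  0  1  1  1
 g  0  0  0  0  0  0  1  1  1
 i  0  0  0  0  0  0  1  1  1
 g  0  0  0  0  0  0  1  1  1
 c  0  0  1  1  1  1  1  1  1
 g  0  0  1  1  1  1  1  1  1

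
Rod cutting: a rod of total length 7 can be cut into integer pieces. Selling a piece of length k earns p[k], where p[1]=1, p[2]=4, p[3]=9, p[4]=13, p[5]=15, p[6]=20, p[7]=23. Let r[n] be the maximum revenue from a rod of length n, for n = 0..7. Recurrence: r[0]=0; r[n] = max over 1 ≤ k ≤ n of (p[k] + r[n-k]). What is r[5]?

15

   n    0    1    2    3    4    5    6    7
r[n]    0    1    4    9   13   15   20   23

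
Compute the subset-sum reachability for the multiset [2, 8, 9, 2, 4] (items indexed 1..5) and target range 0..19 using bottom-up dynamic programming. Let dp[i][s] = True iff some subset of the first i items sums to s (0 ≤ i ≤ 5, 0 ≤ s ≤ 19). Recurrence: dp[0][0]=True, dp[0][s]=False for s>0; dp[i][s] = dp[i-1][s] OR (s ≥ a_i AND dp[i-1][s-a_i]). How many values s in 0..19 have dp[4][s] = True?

11

i\s   0   1   2   3   4   5   6   7   8   9  10  11  12  13  14  15  16  17  18  19
  0   T   F   F   F   F   F   F   F   F   F   F   F   F   F   F   F   F   F   F   F
  1   T   F   T   F   F   F   F   F   F   F   F   F   F   F   F   F   F   F   F   F
  2   T   F   T   F   F   F   F   F   T   F   T   F   F   F   F   F   F   F   F   F
  3   T   F   T   F   F   F   F   F   T   T   T   T   F   F   F   F   F   T   F   T
  4   T   F   T   F   T   F   F   F   T   T   T   T   T   T   F   F   F   T   F   T
  5   T   F   T   F   T   F   T   F   T   T   T   T   T   T   T   T   T   T   F   T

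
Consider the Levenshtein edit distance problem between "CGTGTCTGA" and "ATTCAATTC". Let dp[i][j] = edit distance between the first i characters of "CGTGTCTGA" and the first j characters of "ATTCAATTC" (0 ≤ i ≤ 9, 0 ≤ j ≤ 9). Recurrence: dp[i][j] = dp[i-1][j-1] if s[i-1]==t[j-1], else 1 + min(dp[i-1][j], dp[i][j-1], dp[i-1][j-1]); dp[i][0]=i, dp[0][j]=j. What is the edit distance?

7

   ''  A  T  T  C  A  A  T  T  C
''  0  1  2  3  4  5  6  7  8  9
 C  1  1  2  3  3  4  5  6  7  8
 G  2  2  2  3  4  4  5  6  7  8
 T  3  3  2  2  3  4  5  5  6  7
 G  4  4  3  3  3  4  5  6  6  7
 T  5  5  4  3  4  4  5  5  6  7
 C  6  6  5  4  3  4  5  6  6  6
 T  7  7  6  5  4  4  5  5  6  7
 G  8  8  7  6  5  5  5  6  6  7
 A  9  8  8  7  6  5  5  6  7  7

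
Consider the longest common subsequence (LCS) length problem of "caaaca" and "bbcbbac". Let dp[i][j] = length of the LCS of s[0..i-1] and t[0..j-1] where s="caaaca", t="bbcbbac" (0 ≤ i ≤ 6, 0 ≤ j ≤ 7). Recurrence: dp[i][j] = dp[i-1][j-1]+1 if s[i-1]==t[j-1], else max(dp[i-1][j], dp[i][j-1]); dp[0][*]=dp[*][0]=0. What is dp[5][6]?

   ''  b  b  c  b  b  a  c
''  0  0  0  0  0  0  0  0
 c  0  0  0  1  1  1  1  1
 a  0  0  0  1  1  1  2  2
 a  0  0  0  1  1  1  2  2
 a  0  0  0  1  1  1  2  2
 c  0  0  0  1  1  1  2  3
 a  0  0  0  1  1  1  2  3

2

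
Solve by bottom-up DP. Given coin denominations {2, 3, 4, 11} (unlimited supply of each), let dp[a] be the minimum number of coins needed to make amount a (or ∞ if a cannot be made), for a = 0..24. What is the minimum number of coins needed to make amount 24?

3

 a  0  1  2  3  4  5  6  7  8  9 10 11 12 13 14 15 16 17 18 19 20 21 22 23 24
dp  0  -  1  1  1  2  2  2  2  3  3  1  3  2  2  2  3  3  3  3  4  4  2  4  3
(- denotes ∞ / unreachable)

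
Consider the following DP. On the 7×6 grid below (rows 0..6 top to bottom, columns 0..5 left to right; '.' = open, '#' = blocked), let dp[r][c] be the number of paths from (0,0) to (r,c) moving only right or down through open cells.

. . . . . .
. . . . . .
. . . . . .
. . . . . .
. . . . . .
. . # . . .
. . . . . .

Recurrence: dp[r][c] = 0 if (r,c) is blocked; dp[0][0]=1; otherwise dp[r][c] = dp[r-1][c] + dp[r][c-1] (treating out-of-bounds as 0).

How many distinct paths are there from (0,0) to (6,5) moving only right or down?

r\c   0   1   2   3   4   5
  0   1   1   1   1   1   1
  1   1   2   3   4   5   6
  2   1   3   6  10  15  21
  3   1   4  10  20  35  56
  4   1   5  15  35  70 126
  5   1   6   0  35 105 231
  6   1   7   7  42 147 378

378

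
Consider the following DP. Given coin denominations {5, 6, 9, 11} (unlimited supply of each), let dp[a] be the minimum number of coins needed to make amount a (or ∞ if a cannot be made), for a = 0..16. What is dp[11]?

1

 a  0  1  2  3  4  5  6  7  8  9 10 11 12 13 14 15 16
dp  0  -  -  -  -  1  1  -  -  1  2  1  2  -  2  2  2
(- denotes ∞ / unreachable)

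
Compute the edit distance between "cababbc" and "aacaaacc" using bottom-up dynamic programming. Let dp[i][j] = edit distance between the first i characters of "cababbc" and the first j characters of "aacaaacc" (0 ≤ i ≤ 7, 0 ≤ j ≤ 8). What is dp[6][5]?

   ''  a  a  c  a  a  a  c  c
''  0  1  2  3  4  5  6  7  8
 c  1  1  2  2  3  4  5  6  7
 a  2  1  1  2  2  3  4  5  6
 b  3  2  2  2  3  3  4  5  6
 a  4  3  2  3  2  3  3  4  5
 b  5  4  3  3  3  3  4  4  5
 b  6  5  4  4  4  4  4  5  5
 c  7  6  5  4  5  5  5  4  5

4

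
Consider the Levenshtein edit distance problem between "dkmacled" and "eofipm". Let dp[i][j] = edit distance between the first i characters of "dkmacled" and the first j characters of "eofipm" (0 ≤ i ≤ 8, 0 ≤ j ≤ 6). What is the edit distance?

8

   ''  e  o  f  i  p  m
''  0  1  2  3  4  5  6
 d  1  1  2  3  4  5  6
 k  2  2  2  3  4  5  6
 m  3  3  3  3  4  5  5
 a  4  4  4  4  4  5  6
 c  5  5  5  5  5  5  6
 l  6  6  6  6  6  6  6
 e  7  6  7  7  7  7  7
 d  8  7  7  8  8  8  8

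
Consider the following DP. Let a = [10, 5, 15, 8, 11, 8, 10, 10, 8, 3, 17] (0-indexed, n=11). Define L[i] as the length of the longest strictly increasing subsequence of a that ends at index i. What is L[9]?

1

   i    0    1    2    3    4    5    6    7    8    9   10
a[i]   10    5   15    8   11    8   10   10    8    3   17
L[i]    1    1    2    2    3    2    3    3    2    1    4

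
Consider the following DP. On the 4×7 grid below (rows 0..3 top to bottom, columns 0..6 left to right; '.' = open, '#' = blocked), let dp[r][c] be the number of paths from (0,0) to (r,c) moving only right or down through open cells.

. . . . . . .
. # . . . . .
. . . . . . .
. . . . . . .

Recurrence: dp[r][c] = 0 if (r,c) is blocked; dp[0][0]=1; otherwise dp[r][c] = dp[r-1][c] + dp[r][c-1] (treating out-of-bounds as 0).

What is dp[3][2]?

r\c   0   1   2   3   4   5   6
  0   1   1   1   1   1   1   1
  1   1   0   1   2   3   4   5
  2   1   1   2   4   7  11  16
  3   1   2   4   8  15  26  42

4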